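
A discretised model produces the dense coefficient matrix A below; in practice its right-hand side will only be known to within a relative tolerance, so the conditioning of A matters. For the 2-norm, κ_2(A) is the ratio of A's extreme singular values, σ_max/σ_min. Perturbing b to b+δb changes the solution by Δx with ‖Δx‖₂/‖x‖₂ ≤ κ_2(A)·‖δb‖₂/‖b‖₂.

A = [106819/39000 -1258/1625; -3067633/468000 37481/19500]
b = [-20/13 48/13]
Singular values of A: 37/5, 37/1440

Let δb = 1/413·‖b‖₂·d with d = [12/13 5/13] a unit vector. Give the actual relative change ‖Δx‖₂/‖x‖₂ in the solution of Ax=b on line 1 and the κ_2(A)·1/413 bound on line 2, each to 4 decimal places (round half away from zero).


largest singular value 37/5, smallest 37/1440
condition number: (37/5) ÷ (37/1440) = 288.0000
κ_2(A)·‖δb‖/‖b‖ = 0.6973
solve Ax = b  →  x = [-0.5189 0.1514]
‖b‖ = 4.0000, ‖x‖ = 0.5405
re-solving with b+δb shifts x by Δx of norm 0.3769
realised ‖Δx‖/‖x‖ = 0.6973
tightness: 0.6973 against a bound of 0.6973; the bound is attained (ratio 1)

0.6973
0.6973


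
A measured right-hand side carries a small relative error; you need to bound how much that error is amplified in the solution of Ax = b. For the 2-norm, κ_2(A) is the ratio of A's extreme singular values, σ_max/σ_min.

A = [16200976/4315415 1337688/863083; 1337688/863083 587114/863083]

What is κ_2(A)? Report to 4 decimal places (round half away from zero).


M = AᵀA = [1817792029504/110194122025 151471762992/22038824405; 151471762992/22038824405 12627881860/4407764881]. tr(M)=12624195716/652036225, det(M)=14992384/652036225
char-poly roots: 484/25 and 30976/26081449
so κ_2 = √((484/25) / (30976/26081449)) = 127.6750

127.6750


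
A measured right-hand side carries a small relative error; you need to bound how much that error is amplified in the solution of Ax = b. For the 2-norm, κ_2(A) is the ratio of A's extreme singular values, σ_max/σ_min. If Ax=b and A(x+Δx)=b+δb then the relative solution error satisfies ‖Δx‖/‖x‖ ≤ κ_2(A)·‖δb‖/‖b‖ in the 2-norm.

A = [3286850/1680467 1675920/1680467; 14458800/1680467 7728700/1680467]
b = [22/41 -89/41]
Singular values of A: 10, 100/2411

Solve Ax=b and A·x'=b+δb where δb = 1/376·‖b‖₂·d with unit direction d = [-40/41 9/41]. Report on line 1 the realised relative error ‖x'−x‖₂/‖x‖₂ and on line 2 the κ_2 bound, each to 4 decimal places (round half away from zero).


0.0059
0.6412

from the listed singular values, σ₁ = 10, σ_n = 100/2411
κ = σ_max/σ_min = 10/(100/2411) = 241.1000
κ_2(A)·‖δb‖/‖b‖ = 0.6412
solve Ax = b  →  x = [11.1694 -21.3676]
‖b‖ = 2.2361, ‖x‖ = 24.1108
with δb = [-0.0058 0.0013], A·Δx = δb → ‖Δx‖ = 0.1434
relative error = 0.0059
tightness: 0.0059 against a bound of 0.6412 (unrounded ratio ≈ 0.0093)


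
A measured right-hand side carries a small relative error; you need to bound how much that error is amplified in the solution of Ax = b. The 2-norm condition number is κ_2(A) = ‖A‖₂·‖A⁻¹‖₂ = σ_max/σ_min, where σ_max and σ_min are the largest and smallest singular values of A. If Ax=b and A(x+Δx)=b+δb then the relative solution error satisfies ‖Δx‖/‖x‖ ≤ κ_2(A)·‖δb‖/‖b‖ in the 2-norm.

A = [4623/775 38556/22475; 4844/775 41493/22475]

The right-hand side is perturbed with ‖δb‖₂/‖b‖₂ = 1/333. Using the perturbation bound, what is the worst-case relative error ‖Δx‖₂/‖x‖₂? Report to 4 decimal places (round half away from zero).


M = AᵀA = [8967293/120125 2615424/120125; 2615424/120125 762957/120125]. tr(M)=77842/961, det(M)=81/961
eigenvalues of AᵀA: λ = (tr ± √(tr²−4·det))/2 = 81, 1/961
κ = σ_max/σ_min = 9/(1/31) = 279.0000
perturbation bound = 279.0000·1/333 = 0.8378

0.8378


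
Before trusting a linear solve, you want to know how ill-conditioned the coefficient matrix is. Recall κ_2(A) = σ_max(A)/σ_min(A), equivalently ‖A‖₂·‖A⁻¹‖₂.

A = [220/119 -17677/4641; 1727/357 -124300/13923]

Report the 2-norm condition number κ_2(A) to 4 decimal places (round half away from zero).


63.0000

M = AᵀA = [3418129/127449 -19205120/382347; -19205120/382347 108063769/1147041]. tr(M)=480370/3969, det(M)=14641/3969
char-poly roots: 121 and 121/3969
κ = σ_max/σ_min = 11/(11/63) = 63.0000


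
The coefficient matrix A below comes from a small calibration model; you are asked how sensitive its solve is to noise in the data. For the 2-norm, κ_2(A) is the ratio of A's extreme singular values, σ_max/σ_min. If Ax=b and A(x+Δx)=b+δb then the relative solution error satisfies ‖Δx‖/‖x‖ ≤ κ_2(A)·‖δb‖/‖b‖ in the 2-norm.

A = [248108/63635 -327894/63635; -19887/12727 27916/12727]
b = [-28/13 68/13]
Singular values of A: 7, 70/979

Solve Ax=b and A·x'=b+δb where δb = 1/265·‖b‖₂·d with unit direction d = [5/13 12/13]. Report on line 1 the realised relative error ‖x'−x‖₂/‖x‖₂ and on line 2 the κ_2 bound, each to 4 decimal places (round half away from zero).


largest singular value 7, smallest 70/979
condition number: 7 ÷ (70/979) = 97.9000
perturbation bound = 97.9000·1/265 = 0.3694
solve Ax = b  →  x = [44.4114 34.0229]
‖b‖₂ = 5.6569 and ‖x‖₂ = 55.9458
re-solving with b+δb shifts x by Δx of norm 0.2985
realised ‖Δx‖/‖x‖ = 0.0053
so the bound overstates the realised error by a factor of ≈ 69.2294 (computed from the unrounded values)

0.0053
0.3694


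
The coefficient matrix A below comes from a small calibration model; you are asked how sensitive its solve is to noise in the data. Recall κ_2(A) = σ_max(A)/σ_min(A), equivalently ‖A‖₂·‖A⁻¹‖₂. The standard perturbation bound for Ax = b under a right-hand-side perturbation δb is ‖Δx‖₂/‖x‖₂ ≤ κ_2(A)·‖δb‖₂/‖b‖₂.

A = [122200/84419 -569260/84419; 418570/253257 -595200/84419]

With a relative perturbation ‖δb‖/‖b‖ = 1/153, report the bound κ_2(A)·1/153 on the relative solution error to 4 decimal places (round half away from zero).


0.6961

form AᵀA = [368128900/76265289 -181460000/8473921; -181460000/8473921 806563600/8473921] with trace 4537300/45369 and determinant 40000/45369
eigenvalues of AᵀA: λ = (tr ± √(tr²−4·det))/2 = 100, 400/45369
κ_2(A) = √(λ_max/λ_min) = √(100 / (400/45369)) = 106.5000
bound on ‖Δx‖/‖x‖: κ·ε = 106.5000·1/153 = 0.6961


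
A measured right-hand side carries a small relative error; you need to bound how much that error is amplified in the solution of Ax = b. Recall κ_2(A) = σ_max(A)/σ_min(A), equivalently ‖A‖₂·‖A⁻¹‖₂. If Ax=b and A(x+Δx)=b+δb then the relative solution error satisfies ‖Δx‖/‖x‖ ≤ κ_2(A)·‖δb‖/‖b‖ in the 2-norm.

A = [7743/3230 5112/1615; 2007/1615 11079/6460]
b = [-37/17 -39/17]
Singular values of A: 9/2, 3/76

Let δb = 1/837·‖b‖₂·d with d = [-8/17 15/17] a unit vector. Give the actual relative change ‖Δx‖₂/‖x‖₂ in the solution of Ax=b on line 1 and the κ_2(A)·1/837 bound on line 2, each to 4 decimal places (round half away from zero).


from the listed singular values, σ₁ = 9/2, σ_n = 3/76
κ_2(A) = (9/2) / (3/76) = 114.0000
perturbation bound = 114.0000·1/837 = 0.1362
solve Ax = b  →  x = [19.8667 -15.7333]
2-norm of b is 3.1623; of x, 25.3421
with δb = [-0.0018 0.0033], A·Δx = δb → ‖Δx‖ = 0.0957
dividing the unrounded norms, ‖Δx‖/‖x‖ = 0.0038
so the bound overstates the realised error by a factor of ≈ 36.0624 (computed from the unrounded values)

0.0038
0.1362


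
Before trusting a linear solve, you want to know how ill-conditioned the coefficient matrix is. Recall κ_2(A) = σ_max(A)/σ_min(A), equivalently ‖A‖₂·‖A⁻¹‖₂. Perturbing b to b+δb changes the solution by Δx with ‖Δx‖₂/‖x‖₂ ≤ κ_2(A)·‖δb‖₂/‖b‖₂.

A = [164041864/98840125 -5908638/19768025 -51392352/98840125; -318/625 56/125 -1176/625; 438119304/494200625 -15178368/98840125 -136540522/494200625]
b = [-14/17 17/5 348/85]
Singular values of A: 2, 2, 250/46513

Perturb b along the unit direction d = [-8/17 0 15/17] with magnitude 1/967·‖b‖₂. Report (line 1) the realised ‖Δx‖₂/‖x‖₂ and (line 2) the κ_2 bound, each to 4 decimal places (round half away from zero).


from the listed singular values, σ₁ = 2, σ_n = 250/46513
κ_2(A) = 2 / (250/46513) = 372.1040
perturbation bound = 372.1040·1/967 = 0.3848
solve Ax = b  →  x = [166.8346 714.7197 123.2509]
‖b‖ = 5.3852, ‖x‖ = 744.2102
δb = ε·‖b‖·d = [-0.0026 0.0000 0.0049]; solving A·Δx = δb gives ‖Δx‖ = 1.0361
relative error = 0.0014
tightness: 0.0014 against a bound of 0.3848 (unrounded ratio ≈ 0.0036)

0.0014
0.3848


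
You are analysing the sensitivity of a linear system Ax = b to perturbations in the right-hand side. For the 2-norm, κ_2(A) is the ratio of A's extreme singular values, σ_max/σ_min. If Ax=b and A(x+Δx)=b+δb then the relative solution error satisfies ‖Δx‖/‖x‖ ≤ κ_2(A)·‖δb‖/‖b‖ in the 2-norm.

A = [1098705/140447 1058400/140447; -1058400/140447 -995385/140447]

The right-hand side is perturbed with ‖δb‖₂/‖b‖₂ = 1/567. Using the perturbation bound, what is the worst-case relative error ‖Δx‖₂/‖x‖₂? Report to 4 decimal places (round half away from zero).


form AᵀA = [2767376025/23454649 2635416000/23454649; 2635416000/23454649 2510109225/23454649] with trace 6275250/27889 and determinant 50625/27889
λ_max, λ_min = (6275250/27889 ± √39373115040000/777796321)/2 = 225, 225/27889
σ_max=√225=15, σ_min=√(225/27889)=(15/167) → κ = 167.0000
bound on ‖Δx‖/‖x‖: κ·ε = 167.0000·1/567 = 0.2945

0.2945


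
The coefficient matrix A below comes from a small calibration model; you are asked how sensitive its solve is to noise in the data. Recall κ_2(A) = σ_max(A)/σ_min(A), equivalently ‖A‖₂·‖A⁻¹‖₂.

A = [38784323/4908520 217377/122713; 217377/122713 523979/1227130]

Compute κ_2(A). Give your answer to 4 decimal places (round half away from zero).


292.0000

form AᵀA = [939814471609/14332878400 5286391263/358321960; 5286391263/358321960 2974318861/895804900] with trace 117478117/1705280 and determinant 47458321/852640000
solving λ² − 117478117/1705280·λ + 47458321/852640000 = 0 gives λ = 6889/100, 6889/8526400
κ = σ_max/σ_min = (83/10)/(83/2920) = 292.0000


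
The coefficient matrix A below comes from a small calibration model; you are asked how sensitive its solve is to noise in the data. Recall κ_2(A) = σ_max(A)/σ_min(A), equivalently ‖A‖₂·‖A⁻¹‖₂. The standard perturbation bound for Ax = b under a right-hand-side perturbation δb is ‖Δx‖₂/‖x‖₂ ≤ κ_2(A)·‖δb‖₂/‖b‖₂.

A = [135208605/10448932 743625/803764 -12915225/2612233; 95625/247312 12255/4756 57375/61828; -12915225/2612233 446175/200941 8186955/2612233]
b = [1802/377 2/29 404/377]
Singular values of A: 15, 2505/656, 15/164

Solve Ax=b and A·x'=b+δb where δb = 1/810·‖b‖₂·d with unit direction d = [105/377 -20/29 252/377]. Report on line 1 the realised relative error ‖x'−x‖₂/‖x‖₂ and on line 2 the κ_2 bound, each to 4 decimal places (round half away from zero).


σ_max = 15, σ_min = 15/164
condition number: 15 ÷ (15/164) = 164.0000
κ_2(A)·‖δb‖/‖b‖ = 0.2025
solve Ax = b  →  x = [8.0869 -7.9268 18.7153]
‖b‖₂ = 4.8990 and ‖x‖₂ = 21.8746
δb = ε·‖b‖·d = [0.0017 -0.0042 0.0040]; solving A·Δx = δb gives ‖Δx‖ = 0.0661
relative error = 0.0030
so the bound overstates the realised error by a factor of ≈ 66.9769 (computed from the unrounded values)

0.0030
0.2025


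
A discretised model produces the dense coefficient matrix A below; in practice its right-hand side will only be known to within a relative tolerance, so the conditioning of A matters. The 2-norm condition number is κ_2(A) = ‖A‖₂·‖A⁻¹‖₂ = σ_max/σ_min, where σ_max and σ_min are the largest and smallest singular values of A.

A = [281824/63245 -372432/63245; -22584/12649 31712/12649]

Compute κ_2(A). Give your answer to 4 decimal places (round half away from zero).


97.3000

AᵀA = [545418304/23668225 -727011072/23668225; -727011072/23668225 969508096/23668225]; tr = 60597056/946729, det = 409600/946729
eigenvalues of AᵀA: λ = (tr ± √(tr²−4·det))/2 = 64, 6400/946729
κ_2(A) = √(λ_max/λ_min) = √(64 / (6400/946729)) = 97.3000


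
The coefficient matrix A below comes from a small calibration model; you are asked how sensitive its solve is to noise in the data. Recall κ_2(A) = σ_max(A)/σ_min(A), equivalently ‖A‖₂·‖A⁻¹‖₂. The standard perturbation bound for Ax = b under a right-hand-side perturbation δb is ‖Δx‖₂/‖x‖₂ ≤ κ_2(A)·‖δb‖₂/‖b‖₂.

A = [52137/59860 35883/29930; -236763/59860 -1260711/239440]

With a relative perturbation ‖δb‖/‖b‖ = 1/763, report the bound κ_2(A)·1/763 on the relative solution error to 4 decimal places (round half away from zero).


form AᵀA = [17482149/1065800 186470181/8526400; 186470181/8526400 994525857/34105600] with trace 62158185/1364224 and determinant 531441/21827584
solving λ² − 62158185/1364224·λ + 531441/21827584 = 0 gives λ = 729/16, 729/1364224
κ_2(A) = √(λ_max/λ_min) = √((729/16) / (729/1364224)) = 292.0000
κ_2(A)·‖δb‖/‖b‖ = 0.3827

0.3827


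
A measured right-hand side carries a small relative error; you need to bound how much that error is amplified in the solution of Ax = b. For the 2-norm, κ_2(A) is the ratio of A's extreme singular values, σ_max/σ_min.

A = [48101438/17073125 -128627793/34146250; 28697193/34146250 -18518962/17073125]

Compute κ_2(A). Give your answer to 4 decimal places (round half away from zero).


218.5360

M = AᵀA = [16125635578801/1865546222500 -5374899229392/466386555625; -5374899229392/466386555625 28667067114049/1865546222500]. tr(M)=895854053857/37310924450, det(M)=144120025/11939495824
solving λ² − 895854053857/37310924450·λ + 144120025/11939495824 = 0 gives λ = 2401/100, 1500625/2984873956
so κ_2 = √((2401/100) / (1500625/2984873956)) = 218.5360


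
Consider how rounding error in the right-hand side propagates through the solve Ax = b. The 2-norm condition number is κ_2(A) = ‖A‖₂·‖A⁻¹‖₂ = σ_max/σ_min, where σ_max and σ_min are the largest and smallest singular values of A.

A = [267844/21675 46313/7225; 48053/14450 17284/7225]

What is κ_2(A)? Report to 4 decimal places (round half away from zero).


form AᵀA = [492389521/3006756 21840770/250563; 21840770/250563 3909809/83521] with trace 2190805/10404 and determinant 707281/10404
char-poly roots: 841/4 and 841/2601
so κ_2 = √((841/4) / (841/2601)) = 25.5000

25.5000


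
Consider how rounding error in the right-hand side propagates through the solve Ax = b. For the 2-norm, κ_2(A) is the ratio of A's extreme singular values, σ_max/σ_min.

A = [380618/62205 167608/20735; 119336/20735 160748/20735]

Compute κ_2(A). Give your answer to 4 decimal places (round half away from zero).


214.5000

AᵀA = [324660868/4601025 144285008/1533675; 144285008/1533675 64128848/511225]; tr = 36072820/184041, det = 153664/184041
char-poly roots: 196 and 784/184041
κ = σ_max/σ_min = 14/(28/429) = 214.5000


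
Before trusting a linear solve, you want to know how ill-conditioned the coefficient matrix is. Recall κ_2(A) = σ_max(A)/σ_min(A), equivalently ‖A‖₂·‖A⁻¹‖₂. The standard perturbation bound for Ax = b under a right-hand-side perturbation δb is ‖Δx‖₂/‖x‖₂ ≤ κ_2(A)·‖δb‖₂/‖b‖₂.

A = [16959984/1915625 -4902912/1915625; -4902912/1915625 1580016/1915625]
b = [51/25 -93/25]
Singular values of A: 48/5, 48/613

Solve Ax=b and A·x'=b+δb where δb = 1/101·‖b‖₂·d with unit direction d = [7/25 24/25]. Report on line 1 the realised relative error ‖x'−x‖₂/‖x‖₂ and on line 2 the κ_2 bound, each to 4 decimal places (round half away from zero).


0.0140
1.2139

from the listed singular values, σ₁ = 48/5, σ_n = 48/613
κ_2(A) = (48/5) / (48/613) = 122.6000
perturbation bound = 122.6000·1/101 = 1.2139
solve Ax = b  →  x = [-10.4275 -36.8675]
‖b‖ = 4.2426, ‖x‖ = 38.3138
with δb = [0.0118 0.0403], A·Δx = δb → ‖Δx‖ = 0.5365
realised ‖Δx‖/‖x‖ = 0.0140
so the bound overstates the realised error by a factor of ≈ 86.6942 (computed from the unrounded values)


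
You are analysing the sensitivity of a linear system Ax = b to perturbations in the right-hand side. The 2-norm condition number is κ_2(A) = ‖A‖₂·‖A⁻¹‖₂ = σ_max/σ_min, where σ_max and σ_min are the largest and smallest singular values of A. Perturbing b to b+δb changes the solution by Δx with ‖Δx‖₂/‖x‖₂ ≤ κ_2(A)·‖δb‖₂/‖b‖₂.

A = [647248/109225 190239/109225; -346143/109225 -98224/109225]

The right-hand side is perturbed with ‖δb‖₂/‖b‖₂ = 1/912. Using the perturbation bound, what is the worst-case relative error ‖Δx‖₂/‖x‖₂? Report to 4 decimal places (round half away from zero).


AᵀA = [1864169377/41280625 543707136/41280625; 543707136/41280625 158611873/41280625]; tr = 3236450/66049, det = 2401/66049
solving λ² − 3236450/66049·λ + 2401/66049 = 0 gives λ = 49, 49/66049
κ_2(A) = √(λ_max/λ_min) = √(49 / (49/66049)) = 257.0000
worst-case relative error ≤ 257.0000 × 1/912 = 0.2818

0.2818


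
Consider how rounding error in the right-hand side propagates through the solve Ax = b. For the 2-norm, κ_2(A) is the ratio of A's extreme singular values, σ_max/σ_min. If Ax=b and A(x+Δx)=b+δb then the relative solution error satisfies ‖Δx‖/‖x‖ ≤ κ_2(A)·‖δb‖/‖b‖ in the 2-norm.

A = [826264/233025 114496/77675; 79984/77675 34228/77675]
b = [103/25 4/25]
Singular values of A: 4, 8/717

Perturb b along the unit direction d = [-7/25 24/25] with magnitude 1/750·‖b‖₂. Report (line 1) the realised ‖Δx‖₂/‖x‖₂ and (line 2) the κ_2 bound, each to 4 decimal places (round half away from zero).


0.0055
0.4780

σ_max = 4, σ_min = 8/717
condition number: 4 ÷ (8/717) = 358.5000
bound on ‖Δx‖/‖x‖: κ·ε = 358.5000·1/750 = 0.4780
solve Ax = b  →  x = [35.3942 -82.3462]
2-norm of b is 4.1231; of x, 89.6306
with δb = [-0.0015 0.0053], A·Δx = δb → ‖Δx‖ = 0.4927
dividing the unrounded norms, ‖Δx‖/‖x‖ = 0.0055
realised/bound (from unrounded values) ≈ 0.0115


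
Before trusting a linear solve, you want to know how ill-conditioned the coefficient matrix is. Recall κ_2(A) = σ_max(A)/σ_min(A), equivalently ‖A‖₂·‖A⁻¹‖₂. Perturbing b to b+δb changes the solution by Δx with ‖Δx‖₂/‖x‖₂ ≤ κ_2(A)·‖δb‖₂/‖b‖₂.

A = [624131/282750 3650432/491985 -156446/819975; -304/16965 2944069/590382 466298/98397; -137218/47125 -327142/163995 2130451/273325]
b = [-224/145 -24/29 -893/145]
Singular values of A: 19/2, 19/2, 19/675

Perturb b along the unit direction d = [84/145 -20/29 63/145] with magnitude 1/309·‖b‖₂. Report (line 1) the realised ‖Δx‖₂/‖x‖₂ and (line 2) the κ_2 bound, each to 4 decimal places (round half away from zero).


from the listed singular values, σ₁ = 19/2, σ_n = 19/675
condition number: (19/2) ÷ (19/675) = 337.5000
perturbation bound = 337.5000·1/309 = 1.0922
solve Ax = b  →  x = [-98.2186 28.2334 -30.2556]
‖b‖₂ = 6.4031 and ‖x‖₂ = 106.5806
with δb = [0.0120 -0.0143 0.0090], A·Δx = δb → ‖Δx‖ = 0.7362
dividing the unrounded norms, ‖Δx‖/‖x‖ = 0.0069
realised/bound (from unrounded values) ≈ 0.0063

0.0069
1.0922


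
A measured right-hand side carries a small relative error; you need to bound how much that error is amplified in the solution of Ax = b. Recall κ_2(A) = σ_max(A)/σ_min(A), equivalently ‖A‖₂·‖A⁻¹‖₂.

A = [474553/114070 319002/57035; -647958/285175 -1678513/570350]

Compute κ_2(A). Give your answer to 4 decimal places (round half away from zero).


AᵀA = [25292083129/1125602500 8429394168/281400625; 8429394168/281400625 44960669521/1125602500]; tr = 1405055053/22512050, det = 38950081/180096400
eigenvalues of AᵀA: λ = (tr ± √(tr²−4·det))/2 = 6241/100, 6241/1800964
σ_max=√(6241/100)=(79/10), σ_min=√(6241/1800964)=(79/1342) → κ = 134.2000

134.2000


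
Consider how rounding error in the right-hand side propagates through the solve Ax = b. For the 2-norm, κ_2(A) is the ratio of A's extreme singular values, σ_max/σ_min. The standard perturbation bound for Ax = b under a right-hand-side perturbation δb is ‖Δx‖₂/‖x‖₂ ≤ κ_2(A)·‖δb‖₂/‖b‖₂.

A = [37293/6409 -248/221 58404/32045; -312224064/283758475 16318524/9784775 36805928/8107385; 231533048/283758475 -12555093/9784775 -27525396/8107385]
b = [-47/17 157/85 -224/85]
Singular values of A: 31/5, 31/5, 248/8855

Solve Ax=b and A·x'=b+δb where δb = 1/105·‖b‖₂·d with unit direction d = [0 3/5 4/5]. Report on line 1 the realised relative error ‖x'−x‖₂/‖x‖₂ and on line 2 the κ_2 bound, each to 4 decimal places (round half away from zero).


0.0404
2.1083

σ_max = 31/5, σ_min = 248/8855
κ_2(A) = (31/5) / (248/8855) = 221.3750
perturbation bound = 221.3750·1/105 = 2.1083
solve Ax = b  →  x = [8.9435 33.2072 -9.6245]
‖b‖ = 4.2426, ‖x‖ = 35.7118
re-solving with b+δb shifts x by Δx of norm 1.4427
relative error = 0.0404
realised/bound (from unrounded values) ≈ 0.0192


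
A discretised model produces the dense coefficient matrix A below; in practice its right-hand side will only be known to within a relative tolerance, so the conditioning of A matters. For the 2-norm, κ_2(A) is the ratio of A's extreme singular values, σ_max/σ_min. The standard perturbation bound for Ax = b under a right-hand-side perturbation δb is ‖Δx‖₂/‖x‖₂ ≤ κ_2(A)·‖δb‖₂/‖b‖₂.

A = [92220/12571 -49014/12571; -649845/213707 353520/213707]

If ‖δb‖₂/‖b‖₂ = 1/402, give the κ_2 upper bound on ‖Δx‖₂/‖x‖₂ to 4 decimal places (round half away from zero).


0.7216

M = AᵀA = [17042054625/270240721 -9088957080/270240721; -9088957080/270240721 4847703876/270240721]. tr(M)=75743109/935089, det(M)=72900/935089
λ_max, λ_min = (75743109/935089 ± √5736745889033481/874391437921)/2 = 81, 900/935089
κ = σ_max/σ_min = 9/(30/967) = 290.1000
perturbation bound = 290.1000·1/402 = 0.7216


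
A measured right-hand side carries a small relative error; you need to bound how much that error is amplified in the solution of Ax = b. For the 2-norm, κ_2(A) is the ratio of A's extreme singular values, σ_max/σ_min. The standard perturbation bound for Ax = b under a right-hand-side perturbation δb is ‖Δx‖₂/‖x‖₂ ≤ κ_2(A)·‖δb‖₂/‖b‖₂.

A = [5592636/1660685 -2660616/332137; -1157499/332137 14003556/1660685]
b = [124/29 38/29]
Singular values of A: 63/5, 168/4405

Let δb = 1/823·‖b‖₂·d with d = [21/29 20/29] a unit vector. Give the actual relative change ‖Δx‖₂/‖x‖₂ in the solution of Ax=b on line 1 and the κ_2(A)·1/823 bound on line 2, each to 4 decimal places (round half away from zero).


0.0014
0.4014

σ_max = 63/5, σ_min = 168/4405
κ_2(A) = (63/5) / (168/4405) = 330.3750
bound on ‖Δx‖/‖x‖: κ·ε = 330.3750·1/823 = 0.4014
solve Ax = b  →  x = [96.8742 40.1923]
‖b‖ = 4.4721, ‖x‖ = 104.8811
Δx = A⁻¹·δb where δb = 1/823·4.4721·d; ‖Δx‖ = 0.1425
relative error = 0.0014
realised/bound (from unrounded values) ≈ 0.0034


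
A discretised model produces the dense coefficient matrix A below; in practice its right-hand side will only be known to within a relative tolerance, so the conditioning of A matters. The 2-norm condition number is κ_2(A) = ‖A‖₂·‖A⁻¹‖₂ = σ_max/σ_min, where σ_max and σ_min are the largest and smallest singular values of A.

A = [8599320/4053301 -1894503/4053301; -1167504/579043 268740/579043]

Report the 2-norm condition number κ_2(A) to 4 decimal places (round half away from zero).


AᵀA = [167346633024/19535373361 -37652121000/19535373361; -37652121000/19535373361 8475600249/19535373361]; tr = 104593833/11621281, det = 20736/11621281
eigenvalues of AᵀA: λ = (tr ± √(tr²−4·det))/2 = 9, 2304/11621281
so κ_2 = √(9 / (2304/11621281)) = 213.0625

213.0625


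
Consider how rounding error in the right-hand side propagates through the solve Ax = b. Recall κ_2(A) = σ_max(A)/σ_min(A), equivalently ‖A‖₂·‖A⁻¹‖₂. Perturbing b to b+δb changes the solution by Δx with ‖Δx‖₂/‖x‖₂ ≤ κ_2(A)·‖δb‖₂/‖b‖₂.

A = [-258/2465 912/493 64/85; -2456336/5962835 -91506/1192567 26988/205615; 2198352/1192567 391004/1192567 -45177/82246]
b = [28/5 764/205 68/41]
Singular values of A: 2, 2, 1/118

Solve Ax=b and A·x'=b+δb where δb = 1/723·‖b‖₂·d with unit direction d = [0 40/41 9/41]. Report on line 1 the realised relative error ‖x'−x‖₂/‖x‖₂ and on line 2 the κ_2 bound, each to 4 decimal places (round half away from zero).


largest singular value 2, smallest 1/118
κ_2(A) = 2 / (1/118) = 236.0000
perturbation bound = 236.0000·1/723 = 0.3264
solve Ax = b  →  x = [153.4158 -158.1866 417.4118]
‖b‖ = 6.9282, ‖x‖ = 472.0085
re-solving with b+δb shifts x by Δx of norm 1.1307
realised ‖Δx‖/‖x‖ = 0.0024
so the bound overstates the realised error by a factor of ≈ 136.2571 (computed from the unrounded values)

0.0024
0.3264


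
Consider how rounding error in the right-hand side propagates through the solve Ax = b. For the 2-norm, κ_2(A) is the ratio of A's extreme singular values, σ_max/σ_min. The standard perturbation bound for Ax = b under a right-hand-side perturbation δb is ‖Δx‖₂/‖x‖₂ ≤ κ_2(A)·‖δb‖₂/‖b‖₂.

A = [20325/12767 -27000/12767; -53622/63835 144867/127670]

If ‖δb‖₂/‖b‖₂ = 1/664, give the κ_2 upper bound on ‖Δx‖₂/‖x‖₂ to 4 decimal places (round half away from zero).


0.4524

AᵀA = [45684981/14100025 -60911433/14100025; -60911433/14100025 324866601/56400100]; tr = 20304261/2256004, det = 2025/2256004
λ_max, λ_min = (20304261/2256004 ± √412244741123721/5089554048016)/2 = 9, 225/2256004
κ_2(A) = √(λ_max/λ_min) = √(9 / (225/2256004)) = 300.4000
κ_2(A)·‖δb‖/‖b‖ = 0.4524


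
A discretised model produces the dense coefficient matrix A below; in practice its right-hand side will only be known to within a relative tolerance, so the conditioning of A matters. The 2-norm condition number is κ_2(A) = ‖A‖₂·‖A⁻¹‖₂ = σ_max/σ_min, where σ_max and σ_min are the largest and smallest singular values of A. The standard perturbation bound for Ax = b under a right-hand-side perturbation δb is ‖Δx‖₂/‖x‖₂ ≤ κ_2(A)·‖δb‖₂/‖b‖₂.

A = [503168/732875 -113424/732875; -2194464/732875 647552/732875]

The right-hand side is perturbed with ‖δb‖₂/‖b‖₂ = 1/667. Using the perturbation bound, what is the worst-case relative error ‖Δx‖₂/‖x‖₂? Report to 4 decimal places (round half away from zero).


form AᵀA = [603075584/63903125 -175859712/63903125; -175859712/63903125 51420416/63903125] with trace 5235968/511225 and determinant 262144/12780625
λ_max, λ_min = (5235968/511225 ± √1095756742656/10454040025)/2 = 256/25, 1024/511225
so κ_2 = √((256/25) / (1024/511225)) = 71.5000
κ_2(A)·‖δb‖/‖b‖ = 0.1072

0.1072


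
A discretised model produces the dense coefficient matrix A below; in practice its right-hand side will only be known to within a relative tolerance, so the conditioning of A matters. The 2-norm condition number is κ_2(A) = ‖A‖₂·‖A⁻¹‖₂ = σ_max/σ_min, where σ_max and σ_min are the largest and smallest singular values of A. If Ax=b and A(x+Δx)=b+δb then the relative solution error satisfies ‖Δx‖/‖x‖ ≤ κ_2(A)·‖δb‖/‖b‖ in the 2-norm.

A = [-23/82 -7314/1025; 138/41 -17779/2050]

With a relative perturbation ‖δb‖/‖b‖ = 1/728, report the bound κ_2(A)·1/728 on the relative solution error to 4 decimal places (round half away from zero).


0.0069

M = AᵀA = [76705/6724 -228528/8405; -228528/8405 21202849/168100]. tr(M)=6877/50, det(M)=279841/400
eigenvalues of AᵀA: λ = (tr ± √(tr²−4·det))/2 = 529/4, 529/100
κ_2(A) = √(λ_max/λ_min) = √((529/4) / (529/100)) = 5.0000
perturbation bound = 5.0000·1/728 = 0.0069


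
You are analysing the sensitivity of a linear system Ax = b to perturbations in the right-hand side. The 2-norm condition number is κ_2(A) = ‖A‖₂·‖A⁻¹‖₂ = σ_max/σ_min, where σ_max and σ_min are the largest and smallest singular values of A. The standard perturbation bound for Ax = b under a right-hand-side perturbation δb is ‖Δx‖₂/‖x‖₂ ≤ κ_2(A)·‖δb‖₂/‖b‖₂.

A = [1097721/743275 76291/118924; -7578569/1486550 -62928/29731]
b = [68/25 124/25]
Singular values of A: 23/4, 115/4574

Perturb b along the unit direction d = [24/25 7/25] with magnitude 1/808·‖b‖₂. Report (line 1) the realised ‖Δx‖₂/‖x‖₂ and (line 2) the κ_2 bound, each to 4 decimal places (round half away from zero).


0.0018
0.2830

from the listed singular values, σ₁ = 23/4, σ_n = 115/4574
condition number: (23/4) ÷ (115/4574) = 228.7000
bound on ‖Δx‖/‖x‖: κ·ε = 228.7000·1/808 = 0.2830
solve Ax = b  →  x = [-61.8328 146.5900]
2-norm of b is 5.6569; of x, 159.0972
with δb = [0.0067 0.0020], A·Δx = δb → ‖Δx‖ = 0.2785
realised ‖Δx‖/‖x‖ = 0.0018
so the bound overstates the realised error by a factor of ≈ 161.7169 (computed from the unrounded values)


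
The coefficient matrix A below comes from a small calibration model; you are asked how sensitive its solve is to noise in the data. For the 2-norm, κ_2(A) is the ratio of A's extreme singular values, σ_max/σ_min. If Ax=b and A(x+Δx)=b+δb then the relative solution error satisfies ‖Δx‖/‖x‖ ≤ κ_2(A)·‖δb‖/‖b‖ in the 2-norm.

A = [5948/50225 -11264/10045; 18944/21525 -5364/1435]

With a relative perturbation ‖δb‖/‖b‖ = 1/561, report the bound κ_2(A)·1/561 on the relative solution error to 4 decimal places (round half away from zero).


0.0524

AᵀA = [28645264/36324729 -13813760/4036081; -13813760/4036081 61469200/4036081]; tr = 346144/21609, det = 6400/21609
eigenvalues of AᵀA: λ = (tr ± √(tr²−4·det))/2 = 16, 400/21609
κ = σ_max/σ_min = 4/(20/147) = 29.4000
worst-case relative error ≤ 29.4000 × 1/561 = 0.0524


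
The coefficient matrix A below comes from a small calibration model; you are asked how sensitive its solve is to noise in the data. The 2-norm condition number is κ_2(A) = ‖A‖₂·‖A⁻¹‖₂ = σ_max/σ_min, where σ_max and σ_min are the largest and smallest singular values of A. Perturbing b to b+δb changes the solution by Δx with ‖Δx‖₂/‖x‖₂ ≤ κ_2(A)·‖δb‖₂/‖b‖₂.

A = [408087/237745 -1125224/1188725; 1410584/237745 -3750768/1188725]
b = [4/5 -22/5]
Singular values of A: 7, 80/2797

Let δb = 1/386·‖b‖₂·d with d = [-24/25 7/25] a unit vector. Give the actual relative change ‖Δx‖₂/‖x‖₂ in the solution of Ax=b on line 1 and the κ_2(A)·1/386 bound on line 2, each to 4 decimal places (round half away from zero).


0.0058
0.6340

largest singular value 7, smallest 80/2797
κ_2(A) = 7 / (80/2797) = 244.7375
worst-case relative error ≤ 244.7375 × 1/386 = 0.6340
solve Ax = b  →  x = [-33.4101 -61.4296]
‖b‖ = 4.4721, ‖x‖ = 69.9273
Δx = A⁻¹·δb where δb = 1/386·4.4721·d; ‖Δx‖ = 0.4051
relative error = 0.0058
realised/bound (from unrounded values) ≈ 0.0091


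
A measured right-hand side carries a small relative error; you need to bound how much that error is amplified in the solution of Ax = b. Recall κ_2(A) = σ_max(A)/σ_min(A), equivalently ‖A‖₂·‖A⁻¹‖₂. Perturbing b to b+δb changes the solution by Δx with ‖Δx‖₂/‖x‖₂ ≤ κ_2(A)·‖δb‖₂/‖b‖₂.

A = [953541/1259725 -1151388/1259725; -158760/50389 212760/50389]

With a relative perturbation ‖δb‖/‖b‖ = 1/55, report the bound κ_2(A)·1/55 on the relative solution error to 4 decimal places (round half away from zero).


M = AᵀA = [9912077001/944025625 -13211782668/944025625; -13211782668/944025625 17618950224/944025625]. tr(M)=1101241089/37761025, det(M)=3779136/37761025
eigenvalues of AᵀA: λ = (tr ± √(tr²−4·det))/2 = 729/25, 5184/1510441
κ_2(A) = √(λ_max/λ_min) = √((729/25) / (5184/1510441)) = 92.1750
bound on ‖Δx‖/‖x‖: κ·ε = 92.1750·1/55 = 1.6759

1.6759


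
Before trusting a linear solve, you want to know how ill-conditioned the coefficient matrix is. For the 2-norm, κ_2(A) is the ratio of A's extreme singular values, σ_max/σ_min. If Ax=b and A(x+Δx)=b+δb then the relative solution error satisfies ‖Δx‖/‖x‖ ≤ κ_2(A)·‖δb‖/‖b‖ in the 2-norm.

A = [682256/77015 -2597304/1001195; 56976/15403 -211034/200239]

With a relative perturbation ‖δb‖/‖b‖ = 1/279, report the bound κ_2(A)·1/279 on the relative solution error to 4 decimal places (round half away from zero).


form AᵀA = [546629863936/5931310225 -159432543648/5931310225; -159432543648/5931310225 46505158564/5931310225] with trace 23725400900/237252409 and determinant 16000000/237252409
λ_max, λ_min = (23725400900/237252409 ± √562879463711544810000/56288705576303281)/2 = 100, 160000/237252409
σ_max=√100=10, σ_min=√(160000/237252409)=(400/15403) → κ = 385.0750
perturbation bound = 385.0750·1/279 = 1.3802

1.3802


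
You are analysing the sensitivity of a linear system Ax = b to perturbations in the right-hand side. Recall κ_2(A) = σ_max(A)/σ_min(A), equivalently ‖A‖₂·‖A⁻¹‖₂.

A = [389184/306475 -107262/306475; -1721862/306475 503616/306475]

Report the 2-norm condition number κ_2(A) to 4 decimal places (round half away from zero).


M = AᵀA = [74152836/2235025 -21627648/2235025; -21627648/2235025 6308964/2235025]. tr(M)=3218472/89401, det(M)=1296/89401
char-poly roots: 36 and 36/89401
κ = σ_max/σ_min = 6/(6/299) = 299.0000

299.0000


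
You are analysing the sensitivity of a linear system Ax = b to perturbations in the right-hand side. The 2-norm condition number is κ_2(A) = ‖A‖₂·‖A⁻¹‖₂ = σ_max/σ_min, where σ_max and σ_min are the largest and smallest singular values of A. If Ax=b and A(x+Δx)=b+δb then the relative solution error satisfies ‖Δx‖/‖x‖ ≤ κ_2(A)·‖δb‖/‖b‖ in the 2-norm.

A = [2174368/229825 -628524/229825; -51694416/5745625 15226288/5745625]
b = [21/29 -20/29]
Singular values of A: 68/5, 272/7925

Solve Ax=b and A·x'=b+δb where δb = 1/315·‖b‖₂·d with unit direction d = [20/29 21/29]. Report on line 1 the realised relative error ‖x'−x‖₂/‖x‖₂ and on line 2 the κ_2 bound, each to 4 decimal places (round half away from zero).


from the listed singular values, σ₁ = 68/5, σ_n = 272/7925
κ = σ_max/σ_min = (68/5)/(272/7925) = 396.2500
bound on ‖Δx‖/‖x‖: κ·ε = 396.2500·1/315 = 1.2579
solve Ax = b  →  x = [0.0706 -0.0206]
‖b‖₂ = 1.0000 and ‖x‖₂ = 0.0735
with δb = [0.0022 0.0023], A·Δx = δb → ‖Δx‖ = 0.0925
relative error = 1.2579
realised/bound = 1 exactly: the bound is attained for this b and d

1.2579
1.2579


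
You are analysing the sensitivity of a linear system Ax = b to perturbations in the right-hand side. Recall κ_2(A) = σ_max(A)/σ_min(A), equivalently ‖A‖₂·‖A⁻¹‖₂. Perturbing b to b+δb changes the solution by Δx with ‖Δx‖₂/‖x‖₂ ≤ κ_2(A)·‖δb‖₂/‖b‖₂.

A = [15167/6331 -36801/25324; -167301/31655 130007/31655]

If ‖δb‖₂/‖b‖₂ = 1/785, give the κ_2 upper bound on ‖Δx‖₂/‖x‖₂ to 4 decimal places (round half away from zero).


AᵀA = [199648354/5929225 -597368187/23716900; -597368187/23716900 1800514561/94867600]; tr = 199795529/3794704, det = 17682025/3794704
char-poly roots: 841/16 and 21025/237169
κ = σ_max/σ_min = (29/4)/(145/487) = 24.3500
worst-case relative error ≤ 24.3500 × 1/785 = 0.0310

0.0310


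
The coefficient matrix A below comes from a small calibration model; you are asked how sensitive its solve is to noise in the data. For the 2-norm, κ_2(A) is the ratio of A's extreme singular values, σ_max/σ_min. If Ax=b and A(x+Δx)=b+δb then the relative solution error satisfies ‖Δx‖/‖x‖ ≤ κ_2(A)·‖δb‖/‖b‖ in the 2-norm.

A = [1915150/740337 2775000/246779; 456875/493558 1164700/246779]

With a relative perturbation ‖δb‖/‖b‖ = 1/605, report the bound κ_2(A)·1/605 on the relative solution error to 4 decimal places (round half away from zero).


0.1435

M = AᵀA = [97927875625/12972754404 12056656250/360354289; 12056656250/360354289 53592610000/360354289]. tr(M)=1205985625/7717284, det(M)=6250000/1929321
char-poly roots: 625/4 and 40000/1929321
κ_2(A) = √(λ_max/λ_min) = √((625/4) / (40000/1929321)) = 86.8125
worst-case relative error ≤ 86.8125 × 1/605 = 0.1435


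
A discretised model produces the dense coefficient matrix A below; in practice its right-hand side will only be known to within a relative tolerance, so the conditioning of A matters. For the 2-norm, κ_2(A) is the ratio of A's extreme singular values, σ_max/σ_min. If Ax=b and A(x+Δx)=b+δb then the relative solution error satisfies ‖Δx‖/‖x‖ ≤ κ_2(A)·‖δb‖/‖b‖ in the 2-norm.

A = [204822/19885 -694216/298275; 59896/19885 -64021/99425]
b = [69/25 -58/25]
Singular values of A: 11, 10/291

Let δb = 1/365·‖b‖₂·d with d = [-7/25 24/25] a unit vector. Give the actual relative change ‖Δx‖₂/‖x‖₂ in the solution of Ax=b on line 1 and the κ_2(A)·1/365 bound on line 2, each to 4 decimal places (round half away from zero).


σ_max = 11, σ_min = 10/291
condition number: 11 ÷ (10/291) = 320.1000
perturbation bound = 320.1000·1/365 = 0.8770
solve Ax = b  →  x = [-18.9860 -85.2106]
‖b‖ = 3.6056, ‖x‖ = 87.3002
δb = ε·‖b‖·d = [-0.0028 0.0095]; solving A·Δx = δb gives ‖Δx‖ = 0.2875
realised ‖Δx‖/‖x‖ = 0.0033
tightness: 0.0033 against a bound of 0.8770 (unrounded ratio ≈ 0.0038)

0.0033
0.8770


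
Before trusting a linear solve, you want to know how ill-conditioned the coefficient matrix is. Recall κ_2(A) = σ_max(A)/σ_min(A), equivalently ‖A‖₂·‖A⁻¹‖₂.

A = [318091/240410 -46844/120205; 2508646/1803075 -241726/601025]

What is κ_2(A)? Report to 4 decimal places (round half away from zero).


M = AᵀA = [57002548129/15462922500 -1385469106/1288576875; -1385469106/1288576875 134709236/429525625]. tr(M)=98963329/24740676, det(M)=625/6185169
λ_max, λ_min = (98963329/24740676 ± √9793493080002241/612101048936976)/2 = 4, 625/24740676
so κ_2 = √(4 / (625/24740676)) = 397.9200

397.9200


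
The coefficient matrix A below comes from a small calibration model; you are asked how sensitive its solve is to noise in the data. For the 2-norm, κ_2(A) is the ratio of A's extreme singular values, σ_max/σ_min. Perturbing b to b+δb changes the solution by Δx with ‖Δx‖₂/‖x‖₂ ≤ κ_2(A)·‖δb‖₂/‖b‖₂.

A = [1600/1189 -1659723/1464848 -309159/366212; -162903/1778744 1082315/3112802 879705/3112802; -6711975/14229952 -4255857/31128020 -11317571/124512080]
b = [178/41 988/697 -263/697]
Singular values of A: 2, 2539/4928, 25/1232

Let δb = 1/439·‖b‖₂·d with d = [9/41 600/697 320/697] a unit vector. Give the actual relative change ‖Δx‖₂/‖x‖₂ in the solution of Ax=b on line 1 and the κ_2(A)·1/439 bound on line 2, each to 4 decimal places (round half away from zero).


σ_max = 2, σ_min = 25/1232
condition number: 2 ÷ (25/1232) = 98.5600
perturbation bound = 98.5600·1/439 = 0.2245
solve Ax = b  →  x = [2.7848 -59.2238 78.7822]
‖b‖₂ = 4.5826 and ‖x‖₂ = 98.5994
re-solving with b+δb shifts x by Δx of norm 0.5144
relative error = 0.0052
so the bound overstates the realised error by a factor of ≈ 43.0323 (computed from the unrounded values)

0.0052
0.2245
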